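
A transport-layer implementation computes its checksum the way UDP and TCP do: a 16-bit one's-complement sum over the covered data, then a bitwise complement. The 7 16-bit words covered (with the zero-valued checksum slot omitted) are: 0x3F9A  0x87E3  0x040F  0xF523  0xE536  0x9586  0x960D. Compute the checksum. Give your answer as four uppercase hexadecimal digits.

2E84

One's-complement addition (fold any carry out of bit 15 back into bit 0):
  0x3F9A + 0x87E3 = 0x0C77D
  0xC77D + 0x040F = 0x0CB8C
  0xCB8C + 0xF523 = 0x1C0AF → wrap carry → 0xC0B0
  0xC0B0 + 0xE536 = 0x1A5E6 → wrap carry → 0xA5E7
  0xA5E7 + 0x9586 = 0x13B6D → wrap carry → 0x3B6E
  0x3B6E + 0x960D = 0x0D17B
One's-complement sum = 0xD17B.
Checksum = ~0xD17B & 0xFFFF = 0x2E84.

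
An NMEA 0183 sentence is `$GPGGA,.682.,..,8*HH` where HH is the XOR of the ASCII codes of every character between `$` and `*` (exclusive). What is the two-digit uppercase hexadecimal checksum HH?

XOR the ASCII codes of the payload characters:
  'G' = 0x47 → acc = 0x47
  'P' = 0x50 → acc = 0x17
  'G' = 0x47 → acc = 0x50
  'G' = 0x47 → acc = 0x17
  'A' = 0x41 → acc = 0x56
  ',' = 0x2C → acc = 0x7A
  '.' = 0x2E → acc = 0x54
  '6' = 0x36 → acc = 0x62
  '8' = 0x38 → acc = 0x5A
  '2' = 0x32 → acc = 0x68
  '.' = 0x2E → acc = 0x46
  ',' = 0x2C → acc = 0x6A
  '.' = 0x2E → acc = 0x44
  '.' = 0x2E → acc = 0x6A
  ',' = 0x2C → acc = 0x46
  '8' = 0x38 → acc = 0x7E
Checksum = 0x7E.

7E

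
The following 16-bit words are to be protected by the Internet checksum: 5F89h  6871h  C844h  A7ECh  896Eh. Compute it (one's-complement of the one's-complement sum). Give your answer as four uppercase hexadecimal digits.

One's-complement addition (fold any carry out of bit 15 back into bit 0):
  0x5F89 + 0x6871 = 0x0C7FA
  0xC7FA + 0xC844 = 0x1903E → wrap carry → 0x903F
  0x903F + 0xA7EC = 0x1382B → wrap carry → 0x382C
  0x382C + 0x896E = 0x0C19A
One's-complement sum = 0xC19A.
Checksum = ~0xC19A & 0xFFFF = 0x3E65.

3E65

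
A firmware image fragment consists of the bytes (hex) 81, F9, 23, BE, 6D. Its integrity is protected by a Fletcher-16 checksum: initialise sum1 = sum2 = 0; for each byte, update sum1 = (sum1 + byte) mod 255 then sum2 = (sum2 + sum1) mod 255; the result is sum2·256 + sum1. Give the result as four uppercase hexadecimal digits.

Running sums (mod 255):
  after byte 0 (81): sum1=129, sum2=129
  after byte 1 (F9): sum1=123, sum2=252
  after byte 2 (23): sum1=158, sum2=155
  after byte 3 (BE): sum1=93, sum2=248
  after byte 4 (6D): sum1=202, sum2=195
Checksum = sum2·256 + sum1 = 195·256 + 202 = 50122 = 0xC3CA.

C3CA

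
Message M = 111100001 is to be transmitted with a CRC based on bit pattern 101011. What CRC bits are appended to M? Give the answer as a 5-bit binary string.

10000

Append 5 zeros: 11110000100000. Divide by 101011 (XOR where the leading bit is 1):
  pos 0: 111100 XOR 101011 = 010111
  pos 1: 101110 XOR 101011 = 000101
  pos 4: 101010 XOR 101011 = 000001
Remainder (last 5 bits) = 10000. This is the CRC / FCS.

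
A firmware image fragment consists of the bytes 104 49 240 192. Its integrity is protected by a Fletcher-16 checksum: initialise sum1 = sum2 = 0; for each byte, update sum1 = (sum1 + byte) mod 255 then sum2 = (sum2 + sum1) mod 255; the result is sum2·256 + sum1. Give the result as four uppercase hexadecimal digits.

Running sums (mod 255):
  after byte 0 (104): sum1=104, sum2=104
  after byte 1 (49): sum1=153, sum2=2
  after byte 2 (240): sum1=138, sum2=140
  after byte 3 (192): sum1=75, sum2=215
Checksum = sum2·256 + sum1 = 215·256 + 75 = 55115 = 0xD74B.

D74B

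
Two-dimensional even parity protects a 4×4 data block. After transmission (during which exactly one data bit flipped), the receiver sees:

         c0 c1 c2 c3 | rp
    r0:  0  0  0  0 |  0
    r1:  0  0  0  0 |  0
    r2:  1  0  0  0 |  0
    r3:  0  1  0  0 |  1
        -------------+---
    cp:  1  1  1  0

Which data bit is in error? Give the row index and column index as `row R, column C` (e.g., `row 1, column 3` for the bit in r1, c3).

Recompute each row's even parity and compare to rp:
  r0: data parity 0, sent rp 0 → ok
  r1: data parity 0, sent rp 0 → ok
  r2: data parity 1, sent rp 0 → mismatch
  r3: data parity 1, sent rp 1 → ok
Recompute each column's even parity and compare to cp:
  c0: data parity 1, sent cp 1 → ok
  c1: data parity 1, sent cp 1 → ok
  c2: data parity 0, sent cp 1 → mismatch
  c3: data parity 0, sent cp 0 → ok
Exactly one row (r2) and one column (c2) fail → the flipped bit is at their intersection.

row 2, column 2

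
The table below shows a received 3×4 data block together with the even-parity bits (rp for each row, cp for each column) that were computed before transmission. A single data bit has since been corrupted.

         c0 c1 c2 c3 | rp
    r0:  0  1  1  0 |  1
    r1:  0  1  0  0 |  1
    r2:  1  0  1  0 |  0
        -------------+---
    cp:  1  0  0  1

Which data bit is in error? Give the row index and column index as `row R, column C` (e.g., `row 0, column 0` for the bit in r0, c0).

Recompute each row's even parity and compare to rp:
  r0: data parity 0, sent rp 1 → mismatch
  r1: data parity 1, sent rp 1 → ok
  r2: data parity 0, sent rp 0 → ok
Recompute each column's even parity and compare to cp:
  c0: data parity 1, sent cp 1 → ok
  c1: data parity 0, sent cp 0 → ok
  c2: data parity 0, sent cp 0 → ok
  c3: data parity 0, sent cp 1 → mismatch
Exactly one row (r0) and one column (c3) fail → the flipped bit is at their intersection.

row 0, column 3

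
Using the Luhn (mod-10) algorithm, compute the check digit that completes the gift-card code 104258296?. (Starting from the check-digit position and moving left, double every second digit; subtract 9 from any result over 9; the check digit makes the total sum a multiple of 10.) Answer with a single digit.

Partial digits right→left: 6 9 2 8 5 2 4 0 1
Double every second digit counting from the check-digit position (so the 1st, 3rd, 5th, ... of the partial from the right).
  doubled (with −9 where >9): 3 4 1 8 2 → sum 18
  kept as-is: 9 8 2 0 → sum 19
Total = 18 + 19 = 37.
Check digit = (10 − (37 mod 10)) mod 10 = 3.

3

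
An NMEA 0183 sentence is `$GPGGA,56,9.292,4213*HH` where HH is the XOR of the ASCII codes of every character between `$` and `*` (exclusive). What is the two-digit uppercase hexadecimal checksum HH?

53

XOR the ASCII codes of the payload characters:
  'G' = 0x47 → acc = 0x47
  'P' = 0x50 → acc = 0x17
  'G' = 0x47 → acc = 0x50
  'G' = 0x47 → acc = 0x17
  'A' = 0x41 → acc = 0x56
  ',' = 0x2C → acc = 0x7A
  '5' = 0x35 → acc = 0x4F
  '6' = 0x36 → acc = 0x79
  ',' = 0x2C → acc = 0x55
  '9' = 0x39 → acc = 0x6C
  '.' = 0x2E → acc = 0x42
  '2' = 0x32 → acc = 0x70
  '9' = 0x39 → acc = 0x49
  '2' = 0x32 → acc = 0x7B
  ',' = 0x2C → acc = 0x57
  '4' = 0x34 → acc = 0x63
  '2' = 0x32 → acc = 0x51
  '1' = 0x31 → acc = 0x60
  '3' = 0x33 → acc = 0x53
Checksum = 0x53.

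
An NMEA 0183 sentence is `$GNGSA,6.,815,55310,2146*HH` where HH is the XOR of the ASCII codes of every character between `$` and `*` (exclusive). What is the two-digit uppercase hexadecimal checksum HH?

XOR the ASCII codes of the payload characters:
  'G' = 0x47 → acc = 0x47
  'N' = 0x4E → acc = 0x09
  'G' = 0x47 → acc = 0x4E
  'S' = 0x53 → acc = 0x1D
  'A' = 0x41 → acc = 0x5C
  ',' = 0x2C → acc = 0x70
  '6' = 0x36 → acc = 0x46
  '.' = 0x2E → acc = 0x68
  ',' = 0x2C → acc = 0x44
  '8' = 0x38 → acc = 0x7C
  '1' = 0x31 → acc = 0x4D
  '5' = 0x35 → acc = 0x78
  ',' = 0x2C → acc = 0x54
  '5' = 0x35 → acc = 0x61
  '5' = 0x35 → acc = 0x54
  '3' = 0x33 → acc = 0x67
  '1' = 0x31 → acc = 0x56
  '0' = 0x30 → acc = 0x66
  ',' = 0x2C → acc = 0x4A
  '2' = 0x32 → acc = 0x78
  '1' = 0x31 → acc = 0x49
  '4' = 0x34 → acc = 0x7D
  '6' = 0x36 → acc = 0x4B
Checksum = 0x4B.

4B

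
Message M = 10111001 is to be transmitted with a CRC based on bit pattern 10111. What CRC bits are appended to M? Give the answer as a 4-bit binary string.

0111

Append 4 zeros: 101110010000. Divide by 10111 (XOR where the leading bit is 1):
  pos 0: 10111 XOR 10111 = 00000
  pos 7: 10000 XOR 10111 = 00111
Remainder (last 4 bits) = 0111. This is the CRC / FCS.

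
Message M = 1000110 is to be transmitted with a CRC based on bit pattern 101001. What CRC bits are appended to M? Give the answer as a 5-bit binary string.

10000

Append 5 zeros: 100011000000. Divide by 101001 (XOR where the leading bit is 1):
  pos 0: 100011 XOR 101001 = 001010
  pos 2: 101000 XOR 101001 = 000001
Remainder (last 5 bits) = 10000. This is the CRC / FCS.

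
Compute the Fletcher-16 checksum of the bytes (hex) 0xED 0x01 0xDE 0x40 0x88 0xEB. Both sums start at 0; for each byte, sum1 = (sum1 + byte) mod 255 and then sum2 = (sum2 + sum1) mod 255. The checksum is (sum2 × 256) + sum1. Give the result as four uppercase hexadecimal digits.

Running sums (mod 255):
  after byte 0 (0xED): sum1=237, sum2=237
  after byte 1 (0x01): sum1=238, sum2=220
  after byte 2 (0xDE): sum1=205, sum2=170
  after byte 3 (0x40): sum1=14, sum2=184
  after byte 4 (0x88): sum1=150, sum2=79
  after byte 5 (0xEB): sum1=130, sum2=209
Checksum = sum2·256 + sum1 = 209·256 + 130 = 53634 = 0xD182.

D182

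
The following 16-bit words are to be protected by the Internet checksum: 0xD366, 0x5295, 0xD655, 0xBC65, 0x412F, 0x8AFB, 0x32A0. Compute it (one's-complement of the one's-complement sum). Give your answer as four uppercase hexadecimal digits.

One's-complement addition (fold any carry out of bit 15 back into bit 0):
  0xD366 + 0x5295 = 0x125FB → wrap carry → 0x25FC
  0x25FC + 0xD655 = 0x0FC51
  0xFC51 + 0xBC65 = 0x1B8B6 → wrap carry → 0xB8B7
  0xB8B7 + 0x412F = 0x0F9E6
  0xF9E6 + 0x8AFB = 0x184E1 → wrap carry → 0x84E2
  0x84E2 + 0x32A0 = 0x0B782
One's-complement sum = 0xB782.
Checksum = ~0xB782 & 0xFFFF = 0x487D.

487D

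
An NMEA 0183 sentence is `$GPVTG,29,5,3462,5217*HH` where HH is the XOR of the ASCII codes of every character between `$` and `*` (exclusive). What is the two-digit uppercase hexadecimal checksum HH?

6E

XOR the ASCII codes of the payload characters:
  'G' = 0x47 → acc = 0x47
  'P' = 0x50 → acc = 0x17
  'V' = 0x56 → acc = 0x41
  'T' = 0x54 → acc = 0x15
  'G' = 0x47 → acc = 0x52
  ',' = 0x2C → acc = 0x7E
  '2' = 0x32 → acc = 0x4C
  '9' = 0x39 → acc = 0x75
  ',' = 0x2C → acc = 0x59
  '5' = 0x35 → acc = 0x6C
  ',' = 0x2C → acc = 0x40
  '3' = 0x33 → acc = 0x73
  '4' = 0x34 → acc = 0x47
  '6' = 0x36 → acc = 0x71
  '2' = 0x32 → acc = 0x43
  ',' = 0x2C → acc = 0x6F
  '5' = 0x35 → acc = 0x5A
  '2' = 0x32 → acc = 0x68
  '1' = 0x31 → acc = 0x59
  '7' = 0x37 → acc = 0x6E
Checksum = 0x6E.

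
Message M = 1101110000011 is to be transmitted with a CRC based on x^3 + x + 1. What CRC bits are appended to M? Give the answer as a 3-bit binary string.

Append 3 zeros: 1101110000011000. Divide by 1011 (XOR where the leading bit is 1):
  pos 0: 1101 XOR 1011 = 0110
  pos 1: 1101 XOR 1011 = 0110
  pos 2: 1101 XOR 1011 = 0110
  pos 3: 1100 XOR 1011 = 0111
  pos 4: 1110 XOR 1011 = 0101
  pos 5: 1010 XOR 1011 = 0001
  pos 8: 1001 XOR 1011 = 0010
  pos 10: 1010 XOR 1011 = 0001
Remainder (last 3 bits) = 100. This is the CRC / FCS.

100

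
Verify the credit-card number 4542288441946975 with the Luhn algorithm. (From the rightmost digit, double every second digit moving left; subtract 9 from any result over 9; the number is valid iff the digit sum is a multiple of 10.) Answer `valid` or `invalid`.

valid

From the right, keep odd positions and double even positions (subtract 9 from any doubled value over 9):
  doubled (positions 2,4,...): 5 3 9 8 7 4 8 8 → sum 52
  kept (positions 1,3,...): 5 9 4 1 4 8 2 5 → sum 38
Total = 90.
90 mod 10 = 0, so the number is valid.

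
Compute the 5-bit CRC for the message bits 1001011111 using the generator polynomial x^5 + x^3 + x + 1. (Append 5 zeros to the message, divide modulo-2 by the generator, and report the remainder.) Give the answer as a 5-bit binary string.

10000

Append 5 zeros: 100101111100000. Divide by 101011 (XOR where the leading bit is 1):
  pos 0: 100101 XOR 101011 = 001110
  pos 2: 111011 XOR 101011 = 010000
  pos 3: 100001 XOR 101011 = 001010
  pos 5: 101010 XOR 101011 = 000001
Remainder (last 5 bits) = 10000. This is the CRC / FCS.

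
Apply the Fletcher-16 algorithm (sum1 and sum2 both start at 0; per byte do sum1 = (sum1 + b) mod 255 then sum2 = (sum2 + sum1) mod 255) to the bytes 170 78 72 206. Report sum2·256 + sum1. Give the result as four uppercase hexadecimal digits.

Running sums (mod 255):
  after byte 0 (170): sum1=170, sum2=170
  after byte 1 (78): sum1=248, sum2=163
  after byte 2 (72): sum1=65, sum2=228
  after byte 3 (206): sum1=16, sum2=244
Checksum = sum2·256 + sum1 = 244·256 + 16 = 62480 = 0xF410.

F410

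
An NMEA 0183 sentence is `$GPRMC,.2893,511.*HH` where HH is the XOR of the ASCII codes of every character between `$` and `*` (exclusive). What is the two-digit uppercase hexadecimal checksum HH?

XOR the ASCII codes of the payload characters:
  'G' = 0x47 → acc = 0x47
  'P' = 0x50 → acc = 0x17
  'R' = 0x52 → acc = 0x45
  'M' = 0x4D → acc = 0x08
  'C' = 0x43 → acc = 0x4B
  ',' = 0x2C → acc = 0x67
  '.' = 0x2E → acc = 0x49
  '2' = 0x32 → acc = 0x7B
  '8' = 0x38 → acc = 0x43
  '9' = 0x39 → acc = 0x7A
  '3' = 0x33 → acc = 0x49
  ',' = 0x2C → acc = 0x65
  '5' = 0x35 → acc = 0x50
  '1' = 0x31 → acc = 0x61
  '1' = 0x31 → acc = 0x50
  '.' = 0x2E → acc = 0x7E
Checksum = 0x7E.

7E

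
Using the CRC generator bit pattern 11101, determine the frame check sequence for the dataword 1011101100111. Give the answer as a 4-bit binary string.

Append 4 zeros: 10111011001110000. Divide by 11101 (XOR where the leading bit is 1):
  pos 0: 10111 XOR 11101 = 01010
  pos 1: 10100 XOR 11101 = 01001
  pos 2: 10011 XOR 11101 = 01110
  pos 3: 11101 XOR 11101 = 00000
  pos 10: 11100 XOR 11101 = 00001
Remainder (last 4 bits) = 0100. This is the CRC / FCS.

0100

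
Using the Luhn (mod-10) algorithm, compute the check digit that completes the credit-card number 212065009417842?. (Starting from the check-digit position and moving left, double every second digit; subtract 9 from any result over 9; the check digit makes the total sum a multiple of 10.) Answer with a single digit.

Partial digits right→left: 2 4 8 7 1 4 9 0 0 5 6 0 2 1 2
Double every second digit counting from the check-digit position (so the 1st, 3rd, 5th, ... of the partial from the right).
  doubled (with −9 where >9): 4 7 2 9 0 3 4 4 → sum 33
  kept as-is: 4 7 4 0 5 0 1 → sum 21
Total = 33 + 21 = 54.
Check digit = (10 − (54 mod 10)) mod 10 = 6.

6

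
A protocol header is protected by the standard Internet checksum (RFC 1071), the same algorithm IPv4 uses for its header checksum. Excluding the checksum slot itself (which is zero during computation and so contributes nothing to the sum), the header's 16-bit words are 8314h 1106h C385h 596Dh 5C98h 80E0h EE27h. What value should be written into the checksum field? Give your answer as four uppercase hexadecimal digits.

One's-complement addition (fold any carry out of bit 15 back into bit 0):
  0x8314 + 0x1106 = 0x0941A
  0x941A + 0xC385 = 0x1579F → wrap carry → 0x57A0
  0x57A0 + 0x596D = 0x0B10D
  0xB10D + 0x5C98 = 0x10DA5 → wrap carry → 0x0DA6
  0x0DA6 + 0x80E0 = 0x08E86
  0x8E86 + 0xEE27 = 0x17CAD → wrap carry → 0x7CAE
One's-complement sum = 0x7CAE.
Checksum = ~0x7CAE & 0xFFFF = 0x8351.

8351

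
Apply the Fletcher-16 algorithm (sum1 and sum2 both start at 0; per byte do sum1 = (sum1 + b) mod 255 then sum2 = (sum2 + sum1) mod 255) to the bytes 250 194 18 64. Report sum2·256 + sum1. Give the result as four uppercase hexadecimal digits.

9810

Running sums (mod 255):
  after byte 0 (250): sum1=250, sum2=250
  after byte 1 (194): sum1=189, sum2=184
  after byte 2 (18): sum1=207, sum2=136
  after byte 3 (64): sum1=16, sum2=152
Checksum = sum2·256 + sum1 = 152·256 + 16 = 38928 = 0x9810.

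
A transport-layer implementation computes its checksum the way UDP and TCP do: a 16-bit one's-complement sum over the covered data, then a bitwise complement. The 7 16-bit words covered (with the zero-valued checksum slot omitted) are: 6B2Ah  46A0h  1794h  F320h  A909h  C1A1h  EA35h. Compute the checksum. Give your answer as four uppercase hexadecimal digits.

One's-complement addition (fold any carry out of bit 15 back into bit 0):
  0x6B2A + 0x46A0 = 0x0B1CA
  0xB1CA + 0x1794 = 0x0C95E
  0xC95E + 0xF320 = 0x1BC7E → wrap carry → 0xBC7F
  0xBC7F + 0xA909 = 0x16588 → wrap carry → 0x6589
  0x6589 + 0xC1A1 = 0x1272A → wrap carry → 0x272B
  0x272B + 0xEA35 = 0x11160 → wrap carry → 0x1161
One's-complement sum = 0x1161.
Checksum = ~0x1161 & 0xFFFF = 0xEE9E.

EE9E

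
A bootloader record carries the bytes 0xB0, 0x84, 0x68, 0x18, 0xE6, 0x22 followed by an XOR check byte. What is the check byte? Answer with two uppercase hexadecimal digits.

XOR the bytes together:
  start with 0xB0
  0xB0 ⊕ 0x84 = 0x34
  0x34 ⊕ 0x68 = 0x5C
  0x5C ⊕ 0x18 = 0x44
  0x44 ⊕ 0xE6 = 0xA2
  0xA2 ⊕ 0x22 = 0x80

80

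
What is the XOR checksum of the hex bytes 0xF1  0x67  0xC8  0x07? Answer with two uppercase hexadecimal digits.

59

XOR the bytes together:
  start with 0xF1
  0xF1 ⊕ 0x67 = 0x96
  0x96 ⊕ 0xC8 = 0x5E
  0x5E ⊕ 0x07 = 0x59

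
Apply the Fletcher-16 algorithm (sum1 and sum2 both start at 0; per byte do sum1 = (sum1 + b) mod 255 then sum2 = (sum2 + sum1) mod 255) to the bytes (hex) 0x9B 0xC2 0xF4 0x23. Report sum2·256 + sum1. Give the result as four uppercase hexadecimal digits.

Running sums (mod 255):
  after byte 0 (0x9B): sum1=155, sum2=155
  after byte 1 (0xC2): sum1=94, sum2=249
  after byte 2 (0xF4): sum1=83, sum2=77
  after byte 3 (0x23): sum1=118, sum2=195
Checksum = sum2·256 + sum1 = 195·256 + 118 = 50038 = 0xC376.

C376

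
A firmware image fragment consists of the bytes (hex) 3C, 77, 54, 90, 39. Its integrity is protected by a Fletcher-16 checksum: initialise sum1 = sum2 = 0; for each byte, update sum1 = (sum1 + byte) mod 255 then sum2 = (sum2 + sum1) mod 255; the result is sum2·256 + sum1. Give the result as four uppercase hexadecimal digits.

Running sums (mod 255):
  after byte 0 (3C): sum1=60, sum2=60
  after byte 1 (77): sum1=179, sum2=239
  after byte 2 (54): sum1=8, sum2=247
  after byte 3 (90): sum1=152, sum2=144
  after byte 4 (39): sum1=209, sum2=98
Checksum = sum2·256 + sum1 = 98·256 + 209 = 25297 = 0x62D1.

62D1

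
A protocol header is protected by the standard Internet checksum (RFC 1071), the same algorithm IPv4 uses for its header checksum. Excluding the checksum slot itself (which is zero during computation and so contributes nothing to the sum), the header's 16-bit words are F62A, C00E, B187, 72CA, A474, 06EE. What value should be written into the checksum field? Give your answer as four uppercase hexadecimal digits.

One's-complement addition (fold any carry out of bit 15 back into bit 0):
  0xF62A + 0xC00E = 0x1B638 → wrap carry → 0xB639
  0xB639 + 0xB187 = 0x167C0 → wrap carry → 0x67C1
  0x67C1 + 0x72CA = 0x0DA8B
  0xDA8B + 0xA474 = 0x17EFF → wrap carry → 0x7F00
  0x7F00 + 0x06EE = 0x085EE
One's-complement sum = 0x85EE.
Checksum = ~0x85EE & 0xFFFF = 0x7A11.

7A11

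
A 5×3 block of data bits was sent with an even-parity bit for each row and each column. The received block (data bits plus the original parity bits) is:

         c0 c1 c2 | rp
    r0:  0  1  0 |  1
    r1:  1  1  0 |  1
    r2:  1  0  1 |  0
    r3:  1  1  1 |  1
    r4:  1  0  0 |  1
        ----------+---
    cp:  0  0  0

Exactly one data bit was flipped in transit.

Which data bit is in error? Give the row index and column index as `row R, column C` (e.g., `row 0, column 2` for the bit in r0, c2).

row 1, column 1

Recompute each row's even parity and compare to rp:
  r0: data parity 1, sent rp 1 → ok
  r1: data parity 0, sent rp 1 → mismatch
  r2: data parity 0, sent rp 0 → ok
  r3: data parity 1, sent rp 1 → ok
  r4: data parity 1, sent rp 1 → ok
Recompute each column's even parity and compare to cp:
  c0: data parity 0, sent cp 0 → ok
  c1: data parity 1, sent cp 0 → mismatch
  c2: data parity 0, sent cp 0 → ok
Exactly one row (r1) and one column (c1) fail → the flipped bit is at their intersection.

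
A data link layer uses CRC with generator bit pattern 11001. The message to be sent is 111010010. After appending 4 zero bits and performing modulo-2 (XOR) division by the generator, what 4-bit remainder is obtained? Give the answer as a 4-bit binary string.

0001

Append 4 zeros: 1110100100000. Divide by 11001 (XOR where the leading bit is 1):
  pos 0: 11101 XOR 11001 = 00100
  pos 2: 10000 XOR 11001 = 01001
  pos 3: 10011 XOR 11001 = 01010
  pos 4: 10100 XOR 11001 = 01101
  pos 5: 11010 XOR 11001 = 00011
  pos 8: 11000 XOR 11001 = 00001
Remainder (last 4 bits) = 0001. This is the CRC / FCS.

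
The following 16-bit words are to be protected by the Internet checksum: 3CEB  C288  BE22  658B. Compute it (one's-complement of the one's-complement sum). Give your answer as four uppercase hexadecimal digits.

DCDD

One's-complement addition (fold any carry out of bit 15 back into bit 0):
  0x3CEB + 0xC288 = 0x0FF73
  0xFF73 + 0xBE22 = 0x1BD95 → wrap carry → 0xBD96
  0xBD96 + 0x658B = 0x12321 → wrap carry → 0x2322
One's-complement sum = 0x2322.
Checksum = ~0x2322 & 0xFFFF = 0xDCDD.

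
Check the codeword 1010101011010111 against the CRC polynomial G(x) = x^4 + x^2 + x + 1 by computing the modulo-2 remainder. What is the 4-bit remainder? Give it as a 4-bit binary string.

Modulo-2 division of 1010101011010111 by 10111:
  pos 0: 10101 XOR 10111 = 00010
  pos 3: 10010 XOR 10111 = 00101
  pos 5: 10111 XOR 10111 = 00000
  pos 11: 10111 XOR 10111 = 00000
Remainder = 0000 (zero — the frame passes the CRC check).

0000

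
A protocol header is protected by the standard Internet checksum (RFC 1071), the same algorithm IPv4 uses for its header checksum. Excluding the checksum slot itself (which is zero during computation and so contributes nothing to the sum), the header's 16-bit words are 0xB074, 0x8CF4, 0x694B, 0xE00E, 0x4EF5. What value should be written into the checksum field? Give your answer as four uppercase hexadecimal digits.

One's-complement addition (fold any carry out of bit 15 back into bit 0):
  0xB074 + 0x8CF4 = 0x13D68 → wrap carry → 0x3D69
  0x3D69 + 0x694B = 0x0A6B4
  0xA6B4 + 0xE00E = 0x186C2 → wrap carry → 0x86C3
  0x86C3 + 0x4EF5 = 0x0D5B8
One's-complement sum = 0xD5B8.
Checksum = ~0xD5B8 & 0xFFFF = 0x2A47.

2A47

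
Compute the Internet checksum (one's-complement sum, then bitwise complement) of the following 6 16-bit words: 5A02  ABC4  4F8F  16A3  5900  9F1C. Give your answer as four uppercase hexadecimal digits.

9BE9

One's-complement addition (fold any carry out of bit 15 back into bit 0):
  0x5A02 + 0xABC4 = 0x105C6 → wrap carry → 0x05C7
  0x05C7 + 0x4F8F = 0x05556
  0x5556 + 0x16A3 = 0x06BF9
  0x6BF9 + 0x5900 = 0x0C4F9
  0xC4F9 + 0x9F1C = 0x16415 → wrap carry → 0x6416
One's-complement sum = 0x6416.
Checksum = ~0x6416 & 0xFFFF = 0x9BE9.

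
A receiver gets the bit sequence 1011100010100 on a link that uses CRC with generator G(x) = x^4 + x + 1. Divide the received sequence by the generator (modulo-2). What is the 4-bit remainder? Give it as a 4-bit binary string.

0000

Modulo-2 division of 1011100010100 by 10011:
  pos 0: 10111 XOR 10011 = 00100
  pos 2: 10000 XOR 10011 = 00011
  pos 5: 11010 XOR 10011 = 01001
  pos 6: 10011 XOR 10011 = 00000
Remainder = 0000 (zero — the frame passes the CRC check).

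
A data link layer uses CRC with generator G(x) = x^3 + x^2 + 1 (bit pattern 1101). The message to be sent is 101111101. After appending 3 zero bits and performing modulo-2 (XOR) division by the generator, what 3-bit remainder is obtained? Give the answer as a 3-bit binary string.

000

Append 3 zeros: 101111101000. Divide by 1101 (XOR where the leading bit is 1):
  pos 0: 1011 XOR 1101 = 0110
  pos 1: 1101 XOR 1101 = 0000
  pos 5: 1101 XOR 1101 = 0000
Remainder (last 3 bits) = 000. This is the CRC / FCS.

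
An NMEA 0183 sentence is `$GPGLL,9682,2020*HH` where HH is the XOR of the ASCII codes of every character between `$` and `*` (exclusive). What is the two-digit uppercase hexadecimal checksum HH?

55

XOR the ASCII codes of the payload characters:
  'G' = 0x47 → acc = 0x47
  'P' = 0x50 → acc = 0x17
  'G' = 0x47 → acc = 0x50
  'L' = 0x4C → acc = 0x1C
  'L' = 0x4C → acc = 0x50
  ',' = 0x2C → acc = 0x7C
  '9' = 0x39 → acc = 0x45
  '6' = 0x36 → acc = 0x73
  '8' = 0x38 → acc = 0x4B
  '2' = 0x32 → acc = 0x79
  ',' = 0x2C → acc = 0x55
  '2' = 0x32 → acc = 0x67
  '0' = 0x30 → acc = 0x57
  '2' = 0x32 → acc = 0x65
  '0' = 0x30 → acc = 0x55
Checksum = 0x55.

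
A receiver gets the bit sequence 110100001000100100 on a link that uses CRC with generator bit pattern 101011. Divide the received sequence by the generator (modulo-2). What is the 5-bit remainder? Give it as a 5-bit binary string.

00000

Modulo-2 division of 110100001000100100 by 101011:
  pos 0: 110100 XOR 101011 = 011111
  pos 1: 111110 XOR 101011 = 010101
  pos 2: 101010 XOR 101011 = 000001
  pos 7: 110001 XOR 101011 = 011010
  pos 8: 110100 XOR 101011 = 011111
  pos 9: 111110 XOR 101011 = 010101
  pos 10: 101011 XOR 101011 = 000000
Remainder = 00000 (zero — the frame passes the CRC check).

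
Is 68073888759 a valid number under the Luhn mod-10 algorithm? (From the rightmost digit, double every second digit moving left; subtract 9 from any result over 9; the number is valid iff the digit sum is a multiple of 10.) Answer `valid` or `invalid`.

From the right, keep odd positions and double even positions (subtract 9 from any doubled value over 9):
  doubled (positions 2,4,...): 1 7 7 5 7 → sum 27
  kept (positions 1,3,...): 9 7 8 3 0 6 → sum 33
Total = 60.
60 mod 10 = 0, so the number is valid.

valid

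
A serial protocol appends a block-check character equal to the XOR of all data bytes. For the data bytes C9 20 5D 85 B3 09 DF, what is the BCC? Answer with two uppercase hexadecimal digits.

XOR the bytes together:
  start with 0xC9
  0xC9 ⊕ 0x20 = 0xE9
  0xE9 ⊕ 0x5D = 0xB4
  0xB4 ⊕ 0x85 = 0x31
  0x31 ⊕ 0xB3 = 0x82
  0x82 ⊕ 0x09 = 0x8B
  0x8B ⊕ 0xDF = 0x54

54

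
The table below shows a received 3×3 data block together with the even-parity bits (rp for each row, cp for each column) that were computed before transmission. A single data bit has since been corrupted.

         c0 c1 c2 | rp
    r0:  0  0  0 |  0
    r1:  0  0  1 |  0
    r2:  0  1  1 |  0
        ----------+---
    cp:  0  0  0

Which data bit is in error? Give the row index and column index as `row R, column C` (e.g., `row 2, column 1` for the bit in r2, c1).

row 1, column 1

Recompute each row's even parity and compare to rp:
  r0: data parity 0, sent rp 0 → ok
  r1: data parity 1, sent rp 0 → mismatch
  r2: data parity 0, sent rp 0 → ok
Recompute each column's even parity and compare to cp:
  c0: data parity 0, sent cp 0 → ok
  c1: data parity 1, sent cp 0 → mismatch
  c2: data parity 0, sent cp 0 → ok
Exactly one row (r1) and one column (c1) fail → the flipped bit is at their intersection.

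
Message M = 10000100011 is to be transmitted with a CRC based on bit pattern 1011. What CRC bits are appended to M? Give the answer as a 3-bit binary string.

010

Append 3 zeros: 10000100011000. Divide by 1011 (XOR where the leading bit is 1):
  pos 0: 1000 XOR 1011 = 0011
  pos 2: 1101 XOR 1011 = 0110
  pos 3: 1100 XOR 1011 = 0111
  pos 4: 1110 XOR 1011 = 0101
  pos 5: 1010 XOR 1011 = 0001
  pos 8: 1110 XOR 1011 = 0101
  pos 9: 1010 XOR 1011 = 0001
Remainder (last 3 bits) = 010. This is the CRC / FCS.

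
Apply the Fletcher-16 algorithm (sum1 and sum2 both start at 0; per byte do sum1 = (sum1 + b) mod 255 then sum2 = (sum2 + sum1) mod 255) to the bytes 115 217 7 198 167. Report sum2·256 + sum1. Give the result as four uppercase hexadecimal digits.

Running sums (mod 255):
  after byte 0 (115): sum1=115, sum2=115
  after byte 1 (217): sum1=77, sum2=192
  after byte 2 (7): sum1=84, sum2=21
  after byte 3 (198): sum1=27, sum2=48
  after byte 4 (167): sum1=194, sum2=242
Checksum = sum2·256 + sum1 = 242·256 + 194 = 62146 = 0xF2C2.

F2C2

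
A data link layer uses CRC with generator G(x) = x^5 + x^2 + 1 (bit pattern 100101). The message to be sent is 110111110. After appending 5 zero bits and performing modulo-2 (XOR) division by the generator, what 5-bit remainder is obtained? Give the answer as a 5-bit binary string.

01010

Append 5 zeros: 11011111000000. Divide by 100101 (XOR where the leading bit is 1):
  pos 0: 110111 XOR 100101 = 010010
  pos 1: 100101 XOR 100101 = 000000
  pos 7: 100000 XOR 100101 = 000101
Remainder (last 5 bits) = 01010. This is the CRC / FCS.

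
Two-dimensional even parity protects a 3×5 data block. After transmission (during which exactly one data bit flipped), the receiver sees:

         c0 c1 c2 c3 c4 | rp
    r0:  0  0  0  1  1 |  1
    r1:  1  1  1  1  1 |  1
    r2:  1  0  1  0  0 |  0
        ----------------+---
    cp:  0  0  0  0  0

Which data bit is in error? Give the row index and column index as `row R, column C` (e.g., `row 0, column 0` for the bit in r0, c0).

Recompute each row's even parity and compare to rp:
  r0: data parity 0, sent rp 1 → mismatch
  r1: data parity 1, sent rp 1 → ok
  r2: data parity 0, sent rp 0 → ok
Recompute each column's even parity and compare to cp:
  c0: data parity 0, sent cp 0 → ok
  c1: data parity 1, sent cp 0 → mismatch
  c2: data parity 0, sent cp 0 → ok
  c3: data parity 0, sent cp 0 → ok
  c4: data parity 0, sent cp 0 → ok
Exactly one row (r0) and one column (c1) fail → the flipped bit is at their intersection.

row 0, column 1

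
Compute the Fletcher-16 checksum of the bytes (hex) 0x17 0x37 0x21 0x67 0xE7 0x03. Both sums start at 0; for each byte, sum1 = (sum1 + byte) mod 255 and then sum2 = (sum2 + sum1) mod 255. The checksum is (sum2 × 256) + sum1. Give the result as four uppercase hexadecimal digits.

2CC1

Running sums (mod 255):
  after byte 0 (0x17): sum1=23, sum2=23
  after byte 1 (0x37): sum1=78, sum2=101
  after byte 2 (0x21): sum1=111, sum2=212
  after byte 3 (0x67): sum1=214, sum2=171
  after byte 4 (0xE7): sum1=190, sum2=106
  after byte 5 (0x03): sum1=193, sum2=44
Checksum = sum2·256 + sum1 = 44·256 + 193 = 11457 = 0x2CC1.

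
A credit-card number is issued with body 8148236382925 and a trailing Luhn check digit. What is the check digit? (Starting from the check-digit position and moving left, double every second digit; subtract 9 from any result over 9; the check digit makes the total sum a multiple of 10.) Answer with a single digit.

2

Partial digits right→left: 5 2 9 2 8 3 6 3 2 8 4 1 8
Double every second digit counting from the check-digit position (so the 1st, 3rd, 5th, ... of the partial from the right).
  doubled (with −9 where >9): 1 9 7 3 4 8 7 → sum 39
  kept as-is: 2 2 3 3 8 1 → sum 19
Total = 39 + 19 = 58.
Check digit = (10 − (58 mod 10)) mod 10 = 2.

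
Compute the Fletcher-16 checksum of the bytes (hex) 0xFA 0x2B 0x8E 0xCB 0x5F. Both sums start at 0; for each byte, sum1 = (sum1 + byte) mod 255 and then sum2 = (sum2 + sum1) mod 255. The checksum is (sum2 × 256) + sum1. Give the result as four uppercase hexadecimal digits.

36DF

Running sums (mod 255):
  after byte 0 (0xFA): sum1=250, sum2=250
  after byte 1 (0x2B): sum1=38, sum2=33
  after byte 2 (0x8E): sum1=180, sum2=213
  after byte 3 (0xCB): sum1=128, sum2=86
  after byte 4 (0x5F): sum1=223, sum2=54
Checksum = sum2·256 + sum1 = 54·256 + 223 = 14047 = 0x36DF.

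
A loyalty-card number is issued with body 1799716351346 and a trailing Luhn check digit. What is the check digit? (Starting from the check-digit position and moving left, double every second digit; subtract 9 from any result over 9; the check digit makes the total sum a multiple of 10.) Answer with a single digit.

Partial digits right→left: 6 4 3 1 5 3 6 1 7 9 9 7 1
Double every second digit counting from the check-digit position (so the 1st, 3rd, 5th, ... of the partial from the right).
  doubled (with −9 where >9): 3 6 1 3 5 9 2 → sum 29
  kept as-is: 4 1 3 1 9 7 → sum 25
Total = 29 + 25 = 54.
Check digit = (10 − (54 mod 10)) mod 10 = 6.

6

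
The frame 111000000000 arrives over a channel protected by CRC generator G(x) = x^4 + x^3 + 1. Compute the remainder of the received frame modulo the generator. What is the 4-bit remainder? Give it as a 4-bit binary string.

Modulo-2 division of 111000000000 by 11001:
  pos 0: 11100 XOR 11001 = 00101
  pos 2: 10100 XOR 11001 = 01101
  pos 3: 11010 XOR 11001 = 00011
  pos 6: 11000 XOR 11001 = 00001
Remainder = 0010 (nonzero — an error is detected).

0010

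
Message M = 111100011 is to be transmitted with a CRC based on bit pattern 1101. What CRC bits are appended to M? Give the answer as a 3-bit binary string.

110

Append 3 zeros: 111100011000. Divide by 1101 (XOR where the leading bit is 1):
  pos 0: 1111 XOR 1101 = 0010
  pos 2: 1000 XOR 1101 = 0101
  pos 3: 1010 XOR 1101 = 0111
  pos 4: 1111 XOR 1101 = 0010
  pos 6: 1010 XOR 1101 = 0111
  pos 7: 1110 XOR 1101 = 0011
Remainder (last 3 bits) = 110. This is the CRC / FCS.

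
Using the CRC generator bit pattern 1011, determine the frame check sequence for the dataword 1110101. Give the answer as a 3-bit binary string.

Append 3 zeros: 1110101000. Divide by 1011 (XOR where the leading bit is 1):
  pos 0: 1110 XOR 1011 = 0101
  pos 1: 1011 XOR 1011 = 0000
  pos 6: 1000 XOR 1011 = 0011
Remainder (last 3 bits) = 011. This is the CRC / FCS.

011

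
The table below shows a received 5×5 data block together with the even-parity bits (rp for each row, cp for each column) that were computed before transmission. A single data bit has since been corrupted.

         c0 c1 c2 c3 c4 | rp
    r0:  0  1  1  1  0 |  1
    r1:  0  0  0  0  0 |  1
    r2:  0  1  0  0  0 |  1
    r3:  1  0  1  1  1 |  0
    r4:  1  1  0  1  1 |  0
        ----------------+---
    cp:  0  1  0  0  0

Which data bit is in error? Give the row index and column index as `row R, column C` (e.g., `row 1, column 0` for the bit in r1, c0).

Recompute each row's even parity and compare to rp:
  r0: data parity 1, sent rp 1 → ok
  r1: data parity 0, sent rp 1 → mismatch
  r2: data parity 1, sent rp 1 → ok
  r3: data parity 0, sent rp 0 → ok
  r4: data parity 0, sent rp 0 → ok
Recompute each column's even parity and compare to cp:
  c0: data parity 0, sent cp 0 → ok
  c1: data parity 1, sent cp 1 → ok
  c2: data parity 0, sent cp 0 → ok
  c3: data parity 1, sent cp 0 → mismatch
  c4: data parity 0, sent cp 0 → ok
Exactly one row (r1) and one column (c3) fail → the flipped bit is at their intersection.

row 1, column 3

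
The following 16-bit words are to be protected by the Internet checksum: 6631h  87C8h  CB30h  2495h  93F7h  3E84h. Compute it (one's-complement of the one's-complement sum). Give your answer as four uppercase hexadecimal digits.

One's-complement addition (fold any carry out of bit 15 back into bit 0):
  0x6631 + 0x87C8 = 0x0EDF9
  0xEDF9 + 0xCB30 = 0x1B929 → wrap carry → 0xB92A
  0xB92A + 0x2495 = 0x0DDBF
  0xDDBF + 0x93F7 = 0x171B6 → wrap carry → 0x71B7
  0x71B7 + 0x3E84 = 0x0B03B
One's-complement sum = 0xB03B.
Checksum = ~0xB03B & 0xFFFF = 0x4FC4.

4FC4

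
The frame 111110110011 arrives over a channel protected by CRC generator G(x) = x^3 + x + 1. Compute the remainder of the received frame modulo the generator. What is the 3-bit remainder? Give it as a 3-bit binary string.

Modulo-2 division of 111110110011 by 1011:
  pos 0: 1111 XOR 1011 = 0100
  pos 1: 1001 XOR 1011 = 0010
  pos 3: 1001 XOR 1011 = 0010
  pos 5: 1010 XOR 1011 = 0001
  pos 8: 1011 XOR 1011 = 0000
Remainder = 000 (zero — the frame passes the CRC check).

000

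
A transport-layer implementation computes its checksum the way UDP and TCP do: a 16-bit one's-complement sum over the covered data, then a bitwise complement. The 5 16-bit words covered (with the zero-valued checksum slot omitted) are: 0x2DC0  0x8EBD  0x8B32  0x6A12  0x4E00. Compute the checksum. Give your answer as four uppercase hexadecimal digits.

One's-complement addition (fold any carry out of bit 15 back into bit 0):
  0x2DC0 + 0x8EBD = 0x0BC7D
  0xBC7D + 0x8B32 = 0x147AF → wrap carry → 0x47B0
  0x47B0 + 0x6A12 = 0x0B1C2
  0xB1C2 + 0x4E00 = 0x0FFC2
One's-complement sum = 0xFFC2.
Checksum = ~0xFFC2 & 0xFFFF = 0x003D.

003D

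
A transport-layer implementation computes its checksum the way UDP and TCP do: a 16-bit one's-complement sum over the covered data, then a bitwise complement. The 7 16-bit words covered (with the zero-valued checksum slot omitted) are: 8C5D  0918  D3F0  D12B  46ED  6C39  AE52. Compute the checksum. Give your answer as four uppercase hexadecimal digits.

One's-complement addition (fold any carry out of bit 15 back into bit 0):
  0x8C5D + 0x0918 = 0x09575
  0x9575 + 0xD3F0 = 0x16965 → wrap carry → 0x6966
  0x6966 + 0xD12B = 0x13A91 → wrap carry → 0x3A92
  0x3A92 + 0x46ED = 0x0817F
  0x817F + 0x6C39 = 0x0EDB8
  0xEDB8 + 0xAE52 = 0x19C0A → wrap carry → 0x9C0B
One's-complement sum = 0x9C0B.
Checksum = ~0x9C0B & 0xFFFF = 0x63F4.

63F4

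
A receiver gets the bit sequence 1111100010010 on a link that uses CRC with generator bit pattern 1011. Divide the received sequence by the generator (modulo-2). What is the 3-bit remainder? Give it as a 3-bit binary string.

Modulo-2 division of 1111100010010 by 1011:
  pos 0: 1111 XOR 1011 = 0100
  pos 1: 1001 XOR 1011 = 0010
  pos 3: 1000 XOR 1011 = 0011
  pos 5: 1101 XOR 1011 = 0110
  pos 6: 1100 XOR 1011 = 0111
  pos 7: 1110 XOR 1011 = 0101
  pos 8: 1011 XOR 1011 = 0000
Remainder = 000 (zero — the frame passes the CRC check).

000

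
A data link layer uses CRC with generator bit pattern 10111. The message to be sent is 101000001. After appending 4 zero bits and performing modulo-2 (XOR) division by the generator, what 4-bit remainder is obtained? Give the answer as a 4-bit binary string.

Append 4 zeros: 1010000010000. Divide by 10111 (XOR where the leading bit is 1):
  pos 0: 10100 XOR 10111 = 00011
  pos 3: 11000 XOR 10111 = 01111
  pos 4: 11111 XOR 10111 = 01000
  pos 5: 10000 XOR 10111 = 00111
  pos 7: 11100 XOR 10111 = 01011
  pos 8: 10110 XOR 10111 = 00001
Remainder (last 4 bits) = 0001. This is the CRC / FCS.

0001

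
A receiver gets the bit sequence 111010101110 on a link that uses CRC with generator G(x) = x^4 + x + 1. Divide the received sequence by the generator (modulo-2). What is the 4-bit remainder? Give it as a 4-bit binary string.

Modulo-2 division of 111010101110 by 10011:
  pos 0: 11101 XOR 10011 = 01110
  pos 1: 11100 XOR 10011 = 01111
  pos 2: 11111 XOR 10011 = 01100
  pos 3: 11000 XOR 10011 = 01011
  pos 4: 10111 XOR 10011 = 00100
  pos 6: 10011 XOR 10011 = 00000
Remainder = 0000 (zero — the frame passes the CRC check).

0000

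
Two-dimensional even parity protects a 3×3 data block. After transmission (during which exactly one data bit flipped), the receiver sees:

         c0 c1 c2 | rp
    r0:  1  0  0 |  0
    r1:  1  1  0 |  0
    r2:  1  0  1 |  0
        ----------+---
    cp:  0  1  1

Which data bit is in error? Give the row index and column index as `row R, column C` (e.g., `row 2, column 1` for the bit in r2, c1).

Recompute each row's even parity and compare to rp:
  r0: data parity 1, sent rp 0 → mismatch
  r1: data parity 0, sent rp 0 → ok
  r2: data parity 0, sent rp 0 → ok
Recompute each column's even parity and compare to cp:
  c0: data parity 1, sent cp 0 → mismatch
  c1: data parity 1, sent cp 1 → ok
  c2: data parity 1, sent cp 1 → ok
Exactly one row (r0) and one column (c0) fail → the flipped bit is at their intersection.

row 0, column 0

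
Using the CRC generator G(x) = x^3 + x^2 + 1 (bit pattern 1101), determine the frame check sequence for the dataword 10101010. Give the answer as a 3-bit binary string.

Append 3 zeros: 10101010000. Divide by 1101 (XOR where the leading bit is 1):
  pos 0: 1010 XOR 1101 = 0111
  pos 1: 1111 XOR 1101 = 0010
  pos 3: 1001 XOR 1101 = 0100
  pos 4: 1000 XOR 1101 = 0101
  pos 5: 1010 XOR 1101 = 0111
  pos 6: 1110 XOR 1101 = 0011
Remainder (last 3 bits) = 110. This is the CRC / FCS.

110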